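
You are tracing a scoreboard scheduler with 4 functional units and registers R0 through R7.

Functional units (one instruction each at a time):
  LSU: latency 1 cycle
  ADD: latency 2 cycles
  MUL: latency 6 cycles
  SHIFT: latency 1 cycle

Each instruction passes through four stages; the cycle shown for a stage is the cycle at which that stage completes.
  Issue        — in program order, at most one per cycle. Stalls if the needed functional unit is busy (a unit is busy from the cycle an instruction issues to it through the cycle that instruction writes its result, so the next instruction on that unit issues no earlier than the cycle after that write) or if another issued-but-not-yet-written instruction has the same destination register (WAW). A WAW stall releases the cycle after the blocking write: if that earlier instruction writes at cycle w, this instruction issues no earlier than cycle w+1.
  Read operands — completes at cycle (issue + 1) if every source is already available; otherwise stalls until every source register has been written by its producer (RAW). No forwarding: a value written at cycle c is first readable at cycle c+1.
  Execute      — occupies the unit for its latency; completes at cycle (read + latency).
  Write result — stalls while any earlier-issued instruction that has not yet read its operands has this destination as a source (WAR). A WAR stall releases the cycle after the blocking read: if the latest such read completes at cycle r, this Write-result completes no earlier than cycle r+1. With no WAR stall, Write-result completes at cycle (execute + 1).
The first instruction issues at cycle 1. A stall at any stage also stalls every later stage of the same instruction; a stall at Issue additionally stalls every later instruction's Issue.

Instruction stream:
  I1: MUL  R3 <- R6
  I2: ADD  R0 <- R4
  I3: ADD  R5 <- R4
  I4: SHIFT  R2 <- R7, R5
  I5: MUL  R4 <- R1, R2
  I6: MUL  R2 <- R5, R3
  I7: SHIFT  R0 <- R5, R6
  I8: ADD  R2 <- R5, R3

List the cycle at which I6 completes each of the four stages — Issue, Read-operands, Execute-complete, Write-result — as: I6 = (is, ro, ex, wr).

I6 = (23, 24, 30, 31)

I1  is:1  ro:2  ex:8  wr:9
I2  is:2  ro:3  ex:5  wr:6
I3  is:7  ro:8  ex:10  wr:11  — struct: ADD busy until I2 writes@6
I4  is:8  ro:12  ex:13  wr:14  — RAW R5: wait I3 write@11
I5  is:10  ro:15  ex:21  wr:22  — struct: MUL busy until I1 writes@9, RAW R2: wait I4 write@14
I6  is:23  ro:24  ex:30  wr:31  — struct: MUL busy until I5 writes@22
I7  is:24  ro:25  ex:26  wr:27
I8  is:32  ro:33  ex:35  wr:36  — WAW R2: wait I6 write@31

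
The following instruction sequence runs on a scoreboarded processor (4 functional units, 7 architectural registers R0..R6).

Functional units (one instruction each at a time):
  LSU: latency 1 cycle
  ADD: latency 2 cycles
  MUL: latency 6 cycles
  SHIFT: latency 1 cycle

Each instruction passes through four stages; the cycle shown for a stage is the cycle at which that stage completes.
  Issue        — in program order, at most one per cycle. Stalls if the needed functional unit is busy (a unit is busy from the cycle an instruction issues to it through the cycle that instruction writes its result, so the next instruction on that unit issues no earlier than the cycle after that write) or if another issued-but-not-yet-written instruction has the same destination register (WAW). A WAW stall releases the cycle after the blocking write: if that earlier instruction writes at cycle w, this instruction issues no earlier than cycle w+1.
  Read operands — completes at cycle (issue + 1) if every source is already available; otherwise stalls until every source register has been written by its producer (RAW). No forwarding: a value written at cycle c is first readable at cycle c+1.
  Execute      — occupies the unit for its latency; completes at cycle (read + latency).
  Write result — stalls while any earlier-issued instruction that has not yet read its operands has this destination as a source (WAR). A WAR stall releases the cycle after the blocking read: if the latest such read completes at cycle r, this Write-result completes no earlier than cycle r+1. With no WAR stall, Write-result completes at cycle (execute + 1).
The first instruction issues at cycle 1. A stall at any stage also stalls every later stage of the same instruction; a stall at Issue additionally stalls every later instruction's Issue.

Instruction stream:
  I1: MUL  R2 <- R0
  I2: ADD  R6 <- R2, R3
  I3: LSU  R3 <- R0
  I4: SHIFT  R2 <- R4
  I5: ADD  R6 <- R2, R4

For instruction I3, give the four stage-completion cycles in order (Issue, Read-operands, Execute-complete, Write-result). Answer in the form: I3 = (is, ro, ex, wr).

I1  is:1  ro:2  ex:8  wr:9
I2  is:2  ro:10  ex:12  wr:13  — RAW R2: wait I1 write@9
I3  is:3  ro:4  ex:5  wr:11  — WAR R3: wait I2 read@10
I4  is:10  ro:11  ex:12  wr:13  — WAW R2: wait I1 write@9
I5  is:14  ro:15  ex:17  wr:18  — struct: ADD busy until I2 writes@13

I3 = (3, 4, 5, 11)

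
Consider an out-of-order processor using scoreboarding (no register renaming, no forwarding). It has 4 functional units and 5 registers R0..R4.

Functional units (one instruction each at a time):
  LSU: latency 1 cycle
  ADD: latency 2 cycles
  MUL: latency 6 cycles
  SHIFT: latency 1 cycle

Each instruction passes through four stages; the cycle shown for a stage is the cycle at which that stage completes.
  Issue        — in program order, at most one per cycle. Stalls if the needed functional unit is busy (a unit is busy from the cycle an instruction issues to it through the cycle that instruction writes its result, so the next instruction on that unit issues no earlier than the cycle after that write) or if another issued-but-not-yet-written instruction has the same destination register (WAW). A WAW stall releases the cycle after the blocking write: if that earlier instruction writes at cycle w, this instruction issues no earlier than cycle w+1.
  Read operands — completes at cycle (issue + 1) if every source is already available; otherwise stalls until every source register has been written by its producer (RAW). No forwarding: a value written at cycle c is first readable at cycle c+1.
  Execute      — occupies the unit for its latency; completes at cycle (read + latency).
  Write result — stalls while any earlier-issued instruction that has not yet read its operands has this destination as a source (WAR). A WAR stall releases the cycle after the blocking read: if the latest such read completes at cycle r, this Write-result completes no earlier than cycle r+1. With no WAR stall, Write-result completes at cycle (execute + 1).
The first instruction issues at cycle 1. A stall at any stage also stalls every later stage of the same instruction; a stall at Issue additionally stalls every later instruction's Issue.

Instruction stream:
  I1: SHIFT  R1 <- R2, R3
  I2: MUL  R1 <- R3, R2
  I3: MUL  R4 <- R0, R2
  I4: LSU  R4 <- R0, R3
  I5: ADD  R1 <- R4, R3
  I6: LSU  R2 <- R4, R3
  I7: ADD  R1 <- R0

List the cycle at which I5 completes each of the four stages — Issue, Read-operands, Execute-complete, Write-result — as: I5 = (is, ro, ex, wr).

c1: I1 dispatched to SHIFT
c2: I1 operands ready
c3: I1 complete
c4: R1←I1
c5: I2 dispatched to MUL
c6: I2 operands ready
c12: I2 complete
c13: R1←I2
c14: I3 dispatched to MUL
c15: I3 operands ready
c21: I3 complete
c22: R4←I3
c23: I4 dispatched to LSU
c24: I4 operands ready | I5 dispatched to ADD
c25: I4 complete
c26: R4←I4
c27: I5 operands ready | I6 dispatched to LSU
c28: I6 operands ready
c29: I5 complete | I6 complete
c30: R1←I5 | R2←I6
c31: I7 dispatched to ADD
c32: I7 operands ready
c34: I7 complete
c35: R1←I7

I5 = (24, 27, 29, 30)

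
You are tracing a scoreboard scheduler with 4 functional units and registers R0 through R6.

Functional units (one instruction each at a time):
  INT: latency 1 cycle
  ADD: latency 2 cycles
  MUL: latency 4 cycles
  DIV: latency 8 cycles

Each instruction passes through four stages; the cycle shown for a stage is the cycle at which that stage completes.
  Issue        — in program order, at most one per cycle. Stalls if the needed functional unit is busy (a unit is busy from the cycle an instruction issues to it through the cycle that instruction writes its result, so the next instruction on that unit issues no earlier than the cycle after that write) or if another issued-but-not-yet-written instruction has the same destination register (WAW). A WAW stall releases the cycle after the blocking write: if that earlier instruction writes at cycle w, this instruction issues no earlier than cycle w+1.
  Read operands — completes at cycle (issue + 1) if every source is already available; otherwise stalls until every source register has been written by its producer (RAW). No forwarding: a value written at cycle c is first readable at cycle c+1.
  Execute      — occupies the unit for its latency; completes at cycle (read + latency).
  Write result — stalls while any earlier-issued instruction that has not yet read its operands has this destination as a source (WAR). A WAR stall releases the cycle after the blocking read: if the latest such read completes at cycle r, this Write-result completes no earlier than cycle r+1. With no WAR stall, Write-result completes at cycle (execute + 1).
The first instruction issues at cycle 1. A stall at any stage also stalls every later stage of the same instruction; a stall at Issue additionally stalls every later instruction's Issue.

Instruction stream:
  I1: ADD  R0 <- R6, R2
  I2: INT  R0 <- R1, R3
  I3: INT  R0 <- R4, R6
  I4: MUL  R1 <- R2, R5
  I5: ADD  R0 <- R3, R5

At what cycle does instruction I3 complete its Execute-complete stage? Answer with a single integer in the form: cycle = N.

[1] issue I1 (ADD)
[2] I1 read-ops
[4] I1 finished on ADD
[5] I1→R0
[6] issue I2 (INT)
[7] I2 read-ops
[8] I2 finished on INT
[9] I2→R0
[10] issue I3 (INT)
[11] I3 read-ops, issue I4 (MUL)
[12] I3 finished on INT, I4 read-ops
[13] I3→R0
[14] issue I5 (ADD)
[15] I5 read-ops
[16] I4 finished on MUL
[17] I4→R1, I5 finished on ADD
[18] I5→R0

cycle = 12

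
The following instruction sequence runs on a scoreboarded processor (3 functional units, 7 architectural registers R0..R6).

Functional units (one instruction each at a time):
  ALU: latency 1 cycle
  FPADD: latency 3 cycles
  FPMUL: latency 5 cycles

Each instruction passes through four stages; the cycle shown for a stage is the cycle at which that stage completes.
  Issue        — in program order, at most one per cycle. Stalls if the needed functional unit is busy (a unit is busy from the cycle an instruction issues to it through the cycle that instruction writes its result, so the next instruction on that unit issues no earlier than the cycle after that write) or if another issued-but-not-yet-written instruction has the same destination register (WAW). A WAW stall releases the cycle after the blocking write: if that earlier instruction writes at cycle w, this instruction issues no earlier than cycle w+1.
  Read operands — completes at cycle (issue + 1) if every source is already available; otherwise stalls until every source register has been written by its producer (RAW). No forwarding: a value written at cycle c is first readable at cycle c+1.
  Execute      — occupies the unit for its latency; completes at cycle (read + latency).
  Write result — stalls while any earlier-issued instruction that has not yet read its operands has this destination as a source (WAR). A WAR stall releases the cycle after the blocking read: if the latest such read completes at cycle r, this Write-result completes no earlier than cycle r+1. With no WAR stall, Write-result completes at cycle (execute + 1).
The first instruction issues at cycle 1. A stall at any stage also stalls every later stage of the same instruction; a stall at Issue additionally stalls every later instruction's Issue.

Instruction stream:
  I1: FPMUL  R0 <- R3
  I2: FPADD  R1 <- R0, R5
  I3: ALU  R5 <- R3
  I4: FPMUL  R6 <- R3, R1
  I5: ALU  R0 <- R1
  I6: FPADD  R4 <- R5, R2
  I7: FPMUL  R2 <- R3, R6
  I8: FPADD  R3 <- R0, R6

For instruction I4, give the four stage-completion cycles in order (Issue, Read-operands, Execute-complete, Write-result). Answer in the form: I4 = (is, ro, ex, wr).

[I1] 1/2/7/8
[I2] 2/9/12/13  (RAW R0: wait I1 write@8)
[I3] 3/4/5/10  (WAR R5: wait I2 read@9)
[I4] 9/14/19/20  (struct: FPMUL busy until I1 writes@8; RAW R1: wait I2 write@13)
[I5] 11/14/15/16  (struct: ALU busy until I3 writes@10; RAW R1: wait I2 write@13)
[I6] 14/15/18/19  (struct: FPADD busy until I2 writes@13)
[I7] 21/22/27/28  (struct: FPMUL busy until I4 writes@20)
[I8] 22/23/26/27

I4 = (9, 14, 19, 20)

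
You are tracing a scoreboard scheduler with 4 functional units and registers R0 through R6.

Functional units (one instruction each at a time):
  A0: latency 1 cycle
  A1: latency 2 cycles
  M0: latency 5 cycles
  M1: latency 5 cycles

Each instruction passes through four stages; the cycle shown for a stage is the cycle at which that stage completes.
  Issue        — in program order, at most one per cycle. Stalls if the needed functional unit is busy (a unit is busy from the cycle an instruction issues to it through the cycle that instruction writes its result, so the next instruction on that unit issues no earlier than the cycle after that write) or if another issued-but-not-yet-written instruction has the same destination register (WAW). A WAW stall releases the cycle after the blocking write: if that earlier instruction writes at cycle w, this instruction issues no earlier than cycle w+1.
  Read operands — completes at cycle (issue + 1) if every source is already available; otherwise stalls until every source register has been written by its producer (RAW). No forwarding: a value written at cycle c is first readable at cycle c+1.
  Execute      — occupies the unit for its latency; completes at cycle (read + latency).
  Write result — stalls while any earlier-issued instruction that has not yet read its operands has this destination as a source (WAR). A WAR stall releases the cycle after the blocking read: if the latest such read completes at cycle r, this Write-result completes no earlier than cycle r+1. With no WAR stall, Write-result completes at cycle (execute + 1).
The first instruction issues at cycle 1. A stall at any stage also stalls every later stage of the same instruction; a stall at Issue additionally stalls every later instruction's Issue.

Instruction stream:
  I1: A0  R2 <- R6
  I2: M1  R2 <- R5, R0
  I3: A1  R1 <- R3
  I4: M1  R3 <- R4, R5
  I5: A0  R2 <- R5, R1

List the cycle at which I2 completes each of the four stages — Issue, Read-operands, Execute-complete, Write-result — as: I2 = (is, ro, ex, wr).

t=1  I1 dispatched to A0
t=2  I1 operands ready
t=3  I1 complete
t=4  R2←I1
t=5  I2 dispatched to M1
t=6  I2 operands ready; I3 dispatched to A1
t=7  I3 operands ready
t=9  I3 complete
t=10  R1←I3
t=11  I2 complete
t=12  R2←I2
t=13  I4 dispatched to M1
t=14  I4 operands ready; I5 dispatched to A0
t=15  I5 operands ready
t=16  I5 complete
t=17  R2←I5
t=19  I4 complete
t=20  R3←I4

I2 = (5, 6, 11, 12)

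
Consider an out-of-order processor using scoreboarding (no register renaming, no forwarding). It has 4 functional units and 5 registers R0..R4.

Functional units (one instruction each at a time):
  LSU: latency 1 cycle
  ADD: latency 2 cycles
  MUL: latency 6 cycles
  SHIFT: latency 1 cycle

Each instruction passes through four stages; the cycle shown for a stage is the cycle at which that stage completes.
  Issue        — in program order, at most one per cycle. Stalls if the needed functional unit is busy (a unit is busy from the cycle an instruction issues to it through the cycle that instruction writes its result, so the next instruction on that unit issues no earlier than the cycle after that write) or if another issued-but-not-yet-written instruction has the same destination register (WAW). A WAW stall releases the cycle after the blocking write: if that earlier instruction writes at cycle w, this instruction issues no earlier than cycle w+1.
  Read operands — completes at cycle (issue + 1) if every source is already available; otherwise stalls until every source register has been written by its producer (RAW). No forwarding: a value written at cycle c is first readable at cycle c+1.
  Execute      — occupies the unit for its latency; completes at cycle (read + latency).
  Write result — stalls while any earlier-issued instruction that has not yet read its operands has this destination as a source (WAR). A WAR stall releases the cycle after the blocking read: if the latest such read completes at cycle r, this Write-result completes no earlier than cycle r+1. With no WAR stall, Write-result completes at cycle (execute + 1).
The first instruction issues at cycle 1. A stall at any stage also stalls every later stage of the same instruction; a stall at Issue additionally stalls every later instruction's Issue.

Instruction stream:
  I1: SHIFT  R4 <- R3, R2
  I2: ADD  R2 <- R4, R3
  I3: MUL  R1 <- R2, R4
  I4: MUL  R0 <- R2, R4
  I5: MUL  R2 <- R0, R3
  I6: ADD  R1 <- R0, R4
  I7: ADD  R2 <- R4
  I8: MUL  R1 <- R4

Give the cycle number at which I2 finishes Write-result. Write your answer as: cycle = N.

cycle = 8

cycle 1: I1→SHIFT
cycle 2: I1 RO; I2→ADD
cycle 3: I1 EX; I3→MUL
cycle 4: I1 WR R4
cycle 5: I2 RO
cycle 7: I2 EX
cycle 8: I2 WR R2
cycle 9: I3 RO
cycle 15: I3 EX
cycle 16: I3 WR R1
cycle 17: I4→MUL
cycle 18: I4 RO
cycle 24: I4 EX
cycle 25: I4 WR R0
cycle 26: I5→MUL
cycle 27: I5 RO; I6→ADD
cycle 28: I6 RO
cycle 30: I6 EX
cycle 31: I6 WR R1
cycle 33: I5 EX
cycle 34: I5 WR R2
cycle 35: I7→ADD
cycle 36: I7 RO; I8→MUL
cycle 37: I8 RO
cycle 38: I7 EX
cycle 39: I7 WR R2
cycle 43: I8 EX
cycle 44: I8 WR R1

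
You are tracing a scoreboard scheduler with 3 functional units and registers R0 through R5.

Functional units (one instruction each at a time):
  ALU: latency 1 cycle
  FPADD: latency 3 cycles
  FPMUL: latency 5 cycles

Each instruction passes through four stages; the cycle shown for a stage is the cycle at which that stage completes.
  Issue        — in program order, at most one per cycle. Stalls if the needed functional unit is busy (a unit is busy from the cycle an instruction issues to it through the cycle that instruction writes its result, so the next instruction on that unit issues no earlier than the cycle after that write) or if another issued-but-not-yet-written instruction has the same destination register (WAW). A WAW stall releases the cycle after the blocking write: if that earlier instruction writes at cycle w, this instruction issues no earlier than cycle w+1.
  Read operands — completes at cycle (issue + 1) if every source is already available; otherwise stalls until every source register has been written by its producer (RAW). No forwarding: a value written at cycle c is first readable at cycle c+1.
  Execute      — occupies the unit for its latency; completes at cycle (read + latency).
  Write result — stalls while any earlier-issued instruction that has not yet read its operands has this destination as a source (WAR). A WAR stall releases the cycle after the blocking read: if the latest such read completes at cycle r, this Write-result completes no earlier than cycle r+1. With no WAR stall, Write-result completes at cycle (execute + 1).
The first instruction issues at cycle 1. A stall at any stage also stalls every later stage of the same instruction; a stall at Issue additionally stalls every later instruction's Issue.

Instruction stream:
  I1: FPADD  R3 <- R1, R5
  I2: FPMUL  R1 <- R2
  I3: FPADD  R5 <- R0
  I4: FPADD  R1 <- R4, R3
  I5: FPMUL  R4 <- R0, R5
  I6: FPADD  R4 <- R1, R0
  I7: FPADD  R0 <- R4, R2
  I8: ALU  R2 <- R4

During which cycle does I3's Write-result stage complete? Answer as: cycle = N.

I1 -> (1, 2, 5, 6)
I2 -> (2, 3, 8, 9)
I3 -> (7, 8, 11, 12)  // struct: FPADD busy until I1 writes@6
I4 -> (13, 14, 17, 18)  // struct: FPADD busy until I3 writes@12
I5 -> (14, 15, 20, 21)
I6 -> (22, 23, 26, 27)  // WAW R4: wait I5 write@21
I7 -> (28, 29, 32, 33)  // struct: FPADD busy until I6 writes@27
I8 -> (29, 30, 31, 32)

cycle = 12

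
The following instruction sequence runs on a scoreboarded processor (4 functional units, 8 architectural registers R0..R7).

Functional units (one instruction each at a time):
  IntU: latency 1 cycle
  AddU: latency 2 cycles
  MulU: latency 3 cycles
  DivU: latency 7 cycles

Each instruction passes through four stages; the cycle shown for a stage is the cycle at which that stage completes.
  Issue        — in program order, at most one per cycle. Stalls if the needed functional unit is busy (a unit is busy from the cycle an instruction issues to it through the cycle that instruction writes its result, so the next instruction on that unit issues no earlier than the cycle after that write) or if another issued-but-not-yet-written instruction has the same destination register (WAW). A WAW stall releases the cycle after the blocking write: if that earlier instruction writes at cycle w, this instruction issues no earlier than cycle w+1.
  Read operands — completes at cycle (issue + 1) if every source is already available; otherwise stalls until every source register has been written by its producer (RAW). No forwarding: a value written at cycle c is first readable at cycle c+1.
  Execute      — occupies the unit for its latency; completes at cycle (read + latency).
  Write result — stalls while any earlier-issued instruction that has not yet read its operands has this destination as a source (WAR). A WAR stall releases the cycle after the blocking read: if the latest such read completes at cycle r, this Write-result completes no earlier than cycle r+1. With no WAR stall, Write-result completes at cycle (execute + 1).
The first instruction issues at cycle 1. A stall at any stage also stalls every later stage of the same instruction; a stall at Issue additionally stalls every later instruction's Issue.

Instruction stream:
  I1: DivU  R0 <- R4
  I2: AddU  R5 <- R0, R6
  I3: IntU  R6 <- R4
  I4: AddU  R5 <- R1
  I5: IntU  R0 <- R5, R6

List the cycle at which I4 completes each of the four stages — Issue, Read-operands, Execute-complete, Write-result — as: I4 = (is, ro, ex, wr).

I1  is:1  ro:2  ex:9  wr:10
I2  is:2  ro:11  ex:13  wr:14  — RAW R0: wait I1 write@10
I3  is:3  ro:4  ex:5  wr:12  — WAR R6: wait I2 read@11
I4  is:15  ro:16  ex:18  wr:19  — struct: AddU busy until I2 writes@14
I5  is:16  ro:20  ex:21  wr:22  — RAW R5: wait I4 write@19

I4 = (15, 16, 18, 19)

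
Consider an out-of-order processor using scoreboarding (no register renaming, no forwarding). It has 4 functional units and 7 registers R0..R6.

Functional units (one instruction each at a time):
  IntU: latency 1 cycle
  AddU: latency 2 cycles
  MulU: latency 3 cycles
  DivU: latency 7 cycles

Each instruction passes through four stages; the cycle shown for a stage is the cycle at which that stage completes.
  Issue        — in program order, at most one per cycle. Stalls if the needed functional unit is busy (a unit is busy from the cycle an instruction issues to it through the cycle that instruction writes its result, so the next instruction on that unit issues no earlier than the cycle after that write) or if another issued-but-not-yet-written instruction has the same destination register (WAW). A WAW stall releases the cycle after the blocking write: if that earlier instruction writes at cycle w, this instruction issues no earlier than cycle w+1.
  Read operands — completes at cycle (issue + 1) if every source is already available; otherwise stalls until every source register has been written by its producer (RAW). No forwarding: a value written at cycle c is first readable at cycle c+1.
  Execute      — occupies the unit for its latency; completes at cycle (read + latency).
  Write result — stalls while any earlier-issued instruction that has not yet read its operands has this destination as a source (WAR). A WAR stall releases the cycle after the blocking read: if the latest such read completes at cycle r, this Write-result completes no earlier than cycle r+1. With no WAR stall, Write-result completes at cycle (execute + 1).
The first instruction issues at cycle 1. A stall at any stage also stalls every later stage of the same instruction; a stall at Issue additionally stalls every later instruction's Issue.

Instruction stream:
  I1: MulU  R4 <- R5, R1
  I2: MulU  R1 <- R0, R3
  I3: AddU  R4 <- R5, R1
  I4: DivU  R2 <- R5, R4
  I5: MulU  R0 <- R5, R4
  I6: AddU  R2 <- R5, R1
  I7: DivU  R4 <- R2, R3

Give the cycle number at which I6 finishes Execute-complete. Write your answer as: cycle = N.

cycle 1: I1 dispatched to MulU
cycle 2: I1 operands ready
cycle 5: I1 complete
cycle 6: R4←I1
cycle 7: I2 dispatched to MulU
cycle 8: I2 operands ready, I3 dispatched to AddU
cycle 9: I4 dispatched to DivU
cycle 11: I2 complete
cycle 12: R1←I2
cycle 13: I3 operands ready, I5 dispatched to MulU
cycle 15: I3 complete
cycle 16: R4←I3
cycle 17: I4 operands ready, I5 operands ready
cycle 20: I5 complete
cycle 21: R0←I5
cycle 24: I4 complete
cycle 25: R2←I4
cycle 26: I6 dispatched to AddU
cycle 27: I6 operands ready, I7 dispatched to DivU
cycle 29: I6 complete
cycle 30: R2←I6
cycle 31: I7 operands ready
cycle 38: I7 complete
cycle 39: R4←I7

cycle = 29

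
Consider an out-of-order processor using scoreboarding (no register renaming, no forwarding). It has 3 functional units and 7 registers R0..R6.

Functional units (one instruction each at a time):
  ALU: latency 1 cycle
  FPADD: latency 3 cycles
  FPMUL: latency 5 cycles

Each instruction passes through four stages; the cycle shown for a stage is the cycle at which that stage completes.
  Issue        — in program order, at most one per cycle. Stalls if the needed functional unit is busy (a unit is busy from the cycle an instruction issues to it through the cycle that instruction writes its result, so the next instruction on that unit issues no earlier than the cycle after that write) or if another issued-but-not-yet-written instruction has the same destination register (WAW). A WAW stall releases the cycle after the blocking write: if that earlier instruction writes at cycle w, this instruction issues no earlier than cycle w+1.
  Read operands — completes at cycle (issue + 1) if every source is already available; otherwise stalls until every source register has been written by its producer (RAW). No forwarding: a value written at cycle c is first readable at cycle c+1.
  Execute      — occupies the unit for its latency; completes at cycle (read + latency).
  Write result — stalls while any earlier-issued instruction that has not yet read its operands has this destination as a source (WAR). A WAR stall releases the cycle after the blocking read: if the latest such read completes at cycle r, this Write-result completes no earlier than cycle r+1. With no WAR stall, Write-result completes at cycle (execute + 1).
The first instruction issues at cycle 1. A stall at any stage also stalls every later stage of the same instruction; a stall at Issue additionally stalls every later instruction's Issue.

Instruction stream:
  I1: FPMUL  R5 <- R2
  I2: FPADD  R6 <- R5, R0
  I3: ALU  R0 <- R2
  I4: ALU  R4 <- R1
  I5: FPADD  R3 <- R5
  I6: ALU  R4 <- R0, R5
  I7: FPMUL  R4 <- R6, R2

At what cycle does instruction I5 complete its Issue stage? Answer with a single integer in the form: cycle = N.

cycle = 14

cycle 1: I1→FPMUL
cycle 2: I1 RO · I2→FPADD
cycle 3: I3→ALU
cycle 4: I3 RO
cycle 5: I3 EX
cycle 7: I1 EX
cycle 8: I1 WR R5
cycle 9: I2 RO
cycle 10: I3 WR R0
cycle 11: I4→ALU
cycle 12: I2 EX · I4 RO
cycle 13: I2 WR R6 · I4 EX
cycle 14: I4 WR R4 · I5→FPADD
cycle 15: I5 RO · I6→ALU
cycle 16: I6 RO
cycle 17: I6 EX
cycle 18: I5 EX · I6 WR R4
cycle 19: I5 WR R3 · I7→FPMUL
cycle 20: I7 RO
cycle 25: I7 EX
cycle 26: I7 WR R4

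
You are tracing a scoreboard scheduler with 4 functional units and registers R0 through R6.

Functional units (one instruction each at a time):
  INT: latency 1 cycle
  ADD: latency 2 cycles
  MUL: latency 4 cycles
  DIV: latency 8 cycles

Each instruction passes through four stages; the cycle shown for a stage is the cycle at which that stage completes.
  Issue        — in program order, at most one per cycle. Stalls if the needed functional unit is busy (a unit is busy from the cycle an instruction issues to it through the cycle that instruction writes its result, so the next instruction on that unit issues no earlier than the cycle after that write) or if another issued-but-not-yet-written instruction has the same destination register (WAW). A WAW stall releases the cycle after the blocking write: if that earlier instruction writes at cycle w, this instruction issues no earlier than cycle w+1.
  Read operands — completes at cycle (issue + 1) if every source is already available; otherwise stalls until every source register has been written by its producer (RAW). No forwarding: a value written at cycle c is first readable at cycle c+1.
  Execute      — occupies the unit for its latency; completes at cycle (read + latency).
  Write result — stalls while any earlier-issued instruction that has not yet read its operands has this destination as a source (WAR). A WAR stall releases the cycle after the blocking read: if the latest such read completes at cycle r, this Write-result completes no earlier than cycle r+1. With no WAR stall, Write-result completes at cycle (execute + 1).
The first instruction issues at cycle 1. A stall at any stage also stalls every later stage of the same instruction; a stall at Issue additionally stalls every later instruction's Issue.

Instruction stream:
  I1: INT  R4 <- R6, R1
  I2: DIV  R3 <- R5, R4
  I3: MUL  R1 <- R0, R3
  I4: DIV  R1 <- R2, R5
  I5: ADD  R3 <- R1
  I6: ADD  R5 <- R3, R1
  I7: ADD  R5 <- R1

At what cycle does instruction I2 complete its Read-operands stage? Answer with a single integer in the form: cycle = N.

I1: IS=1 RO=2 EX=3 WR=4
I2: IS=2 RO=5 EX=13 WR=14  [RAW R4: wait I1 write@4]
I3: IS=3 RO=15 EX=19 WR=20  [RAW R3: wait I2 write@14]
I4: IS=21 RO=22 EX=30 WR=31  [WAW R1: wait I3 write@20]
I5: IS=22 RO=32 EX=34 WR=35  [RAW R1: wait I4 write@31]
I6: IS=36 RO=37 EX=39 WR=40  [struct: ADD busy until I5 writes@35]
I7: IS=41 RO=42 EX=44 WR=45  [struct: ADD busy until I6 writes@40]

cycle = 5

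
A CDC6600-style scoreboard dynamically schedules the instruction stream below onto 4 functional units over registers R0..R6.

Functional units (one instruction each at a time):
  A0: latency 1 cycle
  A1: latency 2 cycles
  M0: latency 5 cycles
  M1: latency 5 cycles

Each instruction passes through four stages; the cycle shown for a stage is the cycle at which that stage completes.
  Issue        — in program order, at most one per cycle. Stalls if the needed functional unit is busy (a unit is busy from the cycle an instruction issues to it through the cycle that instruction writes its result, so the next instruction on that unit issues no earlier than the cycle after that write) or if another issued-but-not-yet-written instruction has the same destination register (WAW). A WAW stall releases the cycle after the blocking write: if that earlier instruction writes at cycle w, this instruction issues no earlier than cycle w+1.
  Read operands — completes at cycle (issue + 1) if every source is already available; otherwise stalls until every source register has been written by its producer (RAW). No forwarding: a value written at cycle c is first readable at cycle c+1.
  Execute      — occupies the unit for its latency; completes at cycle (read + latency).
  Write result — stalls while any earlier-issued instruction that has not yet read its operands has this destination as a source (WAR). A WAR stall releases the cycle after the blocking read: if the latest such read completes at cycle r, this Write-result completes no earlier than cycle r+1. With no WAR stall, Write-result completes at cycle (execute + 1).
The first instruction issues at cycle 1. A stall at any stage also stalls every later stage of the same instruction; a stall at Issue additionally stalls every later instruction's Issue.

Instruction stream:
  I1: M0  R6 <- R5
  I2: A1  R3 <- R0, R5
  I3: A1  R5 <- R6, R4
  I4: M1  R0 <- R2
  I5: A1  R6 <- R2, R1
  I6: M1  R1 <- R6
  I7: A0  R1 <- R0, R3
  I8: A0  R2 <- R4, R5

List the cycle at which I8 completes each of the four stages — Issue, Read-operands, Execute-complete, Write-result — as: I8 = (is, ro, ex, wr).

c1: I1 issues→M0
c2: I1 reads, I2 issues→A1
c3: I2 reads
c5: I2 exec-done
c6: I2 writes R3
c7: I1 exec-done, I3 issues→A1
c8: I1 writes R6, I4 issues→M1
c9: I3 reads, I4 reads
c11: I3 exec-done
c12: I3 writes R5
c13: I5 issues→A1
c14: I4 exec-done, I5 reads
c15: I4 writes R0
c16: I5 exec-done, I6 issues→M1
c17: I5 writes R6
c18: I6 reads
c23: I6 exec-done
c24: I6 writes R1
c25: I7 issues→A0
c26: I7 reads
c27: I7 exec-done
c28: I7 writes R1
c29: I8 issues→A0
c30: I8 reads
c31: I8 exec-done
c32: I8 writes R2

I8 = (29, 30, 31, 32)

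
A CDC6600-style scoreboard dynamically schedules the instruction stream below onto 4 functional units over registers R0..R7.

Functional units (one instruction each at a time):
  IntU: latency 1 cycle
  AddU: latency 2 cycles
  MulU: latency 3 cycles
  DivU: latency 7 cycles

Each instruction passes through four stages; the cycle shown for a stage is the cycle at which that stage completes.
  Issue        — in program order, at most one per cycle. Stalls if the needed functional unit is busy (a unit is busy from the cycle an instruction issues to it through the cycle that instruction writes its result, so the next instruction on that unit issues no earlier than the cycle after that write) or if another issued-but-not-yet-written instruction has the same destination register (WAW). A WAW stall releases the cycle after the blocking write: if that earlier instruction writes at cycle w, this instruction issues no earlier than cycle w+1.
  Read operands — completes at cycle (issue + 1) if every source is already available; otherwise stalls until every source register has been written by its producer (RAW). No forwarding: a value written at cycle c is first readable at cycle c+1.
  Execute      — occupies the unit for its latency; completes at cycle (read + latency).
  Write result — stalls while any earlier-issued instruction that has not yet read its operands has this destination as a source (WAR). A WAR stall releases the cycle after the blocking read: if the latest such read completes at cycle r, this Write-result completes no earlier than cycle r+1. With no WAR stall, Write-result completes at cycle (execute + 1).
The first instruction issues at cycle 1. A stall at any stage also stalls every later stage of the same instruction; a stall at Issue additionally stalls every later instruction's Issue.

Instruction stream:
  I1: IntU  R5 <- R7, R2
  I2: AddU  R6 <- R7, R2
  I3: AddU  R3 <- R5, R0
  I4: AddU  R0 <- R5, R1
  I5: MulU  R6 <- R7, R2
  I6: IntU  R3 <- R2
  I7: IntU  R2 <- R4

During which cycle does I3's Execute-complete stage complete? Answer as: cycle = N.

  I1 | 1 | 2 | 3 | 4
  I2 | 2 | 3 | 5 | 6
  I3 | 7 | 8 | 10 | 11   struct: AddU busy until I2 writes@6
  I4 | 12 | 13 | 15 | 16   struct: AddU busy until I3 writes@11
  I5 | 13 | 14 | 17 | 18
  I6 | 14 | 15 | 16 | 17
  I7 | 18 | 19 | 20 | 21   struct: IntU busy until I6 writes@17

cycle = 10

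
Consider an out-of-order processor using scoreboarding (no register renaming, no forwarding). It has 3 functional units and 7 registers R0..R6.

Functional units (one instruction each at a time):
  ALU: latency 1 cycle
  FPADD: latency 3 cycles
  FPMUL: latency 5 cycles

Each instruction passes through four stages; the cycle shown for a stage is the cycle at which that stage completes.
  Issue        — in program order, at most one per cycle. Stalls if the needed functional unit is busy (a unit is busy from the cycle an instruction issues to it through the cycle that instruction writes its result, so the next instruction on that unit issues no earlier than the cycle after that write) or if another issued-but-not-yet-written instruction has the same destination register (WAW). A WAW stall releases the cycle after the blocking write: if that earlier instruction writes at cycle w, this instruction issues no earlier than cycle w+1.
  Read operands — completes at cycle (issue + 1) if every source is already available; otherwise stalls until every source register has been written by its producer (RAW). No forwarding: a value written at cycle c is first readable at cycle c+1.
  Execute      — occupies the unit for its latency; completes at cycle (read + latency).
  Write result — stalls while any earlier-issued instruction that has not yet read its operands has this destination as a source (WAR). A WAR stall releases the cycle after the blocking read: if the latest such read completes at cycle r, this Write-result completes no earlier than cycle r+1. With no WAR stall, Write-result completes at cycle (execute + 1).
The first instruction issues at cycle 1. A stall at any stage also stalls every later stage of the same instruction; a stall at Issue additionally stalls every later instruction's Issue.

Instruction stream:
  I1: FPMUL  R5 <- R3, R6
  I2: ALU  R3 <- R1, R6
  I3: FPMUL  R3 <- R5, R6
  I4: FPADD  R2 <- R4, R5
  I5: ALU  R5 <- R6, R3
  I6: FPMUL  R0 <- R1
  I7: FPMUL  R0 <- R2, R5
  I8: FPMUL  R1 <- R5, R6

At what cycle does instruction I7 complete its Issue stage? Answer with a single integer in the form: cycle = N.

  I1 | 1 | 2 | 7 | 8
  I2 | 2 | 3 | 4 | 5
  I3 | 9 | 10 | 15 | 16   struct: FPMUL busy until I1 writes@8
  I4 | 10 | 11 | 14 | 15
  I5 | 11 | 17 | 18 | 19   RAW R3: wait I3 write@16
  I6 | 17 | 18 | 23 | 24   struct: FPMUL busy until I3 writes@16
  I7 | 25 | 26 | 31 | 32   struct: FPMUL busy until I6 writes@24
  I8 | 33 | 34 | 39 | 40   struct: FPMUL busy until I7 writes@32

cycle = 25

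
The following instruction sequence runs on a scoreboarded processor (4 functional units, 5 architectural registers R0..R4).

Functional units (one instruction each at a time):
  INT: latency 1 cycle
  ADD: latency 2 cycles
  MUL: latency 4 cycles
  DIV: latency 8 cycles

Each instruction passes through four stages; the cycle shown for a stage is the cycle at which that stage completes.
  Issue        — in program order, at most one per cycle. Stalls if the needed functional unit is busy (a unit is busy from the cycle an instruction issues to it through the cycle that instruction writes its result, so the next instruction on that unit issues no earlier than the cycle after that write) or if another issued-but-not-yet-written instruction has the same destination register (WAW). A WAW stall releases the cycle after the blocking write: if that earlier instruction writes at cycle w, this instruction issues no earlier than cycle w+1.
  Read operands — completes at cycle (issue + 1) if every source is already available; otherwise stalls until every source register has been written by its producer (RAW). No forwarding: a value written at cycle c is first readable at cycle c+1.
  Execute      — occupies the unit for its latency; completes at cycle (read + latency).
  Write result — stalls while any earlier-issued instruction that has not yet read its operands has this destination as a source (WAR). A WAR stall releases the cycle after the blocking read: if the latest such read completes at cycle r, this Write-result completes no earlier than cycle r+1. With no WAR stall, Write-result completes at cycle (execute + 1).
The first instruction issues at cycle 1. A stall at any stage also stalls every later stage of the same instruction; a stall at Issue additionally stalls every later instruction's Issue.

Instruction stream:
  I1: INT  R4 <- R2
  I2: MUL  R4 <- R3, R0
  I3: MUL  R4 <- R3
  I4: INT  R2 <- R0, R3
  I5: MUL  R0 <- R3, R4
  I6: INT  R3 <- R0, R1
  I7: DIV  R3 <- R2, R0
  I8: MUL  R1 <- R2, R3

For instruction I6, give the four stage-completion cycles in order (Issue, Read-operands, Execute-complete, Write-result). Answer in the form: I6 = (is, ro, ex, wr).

I6 = (20, 26, 27, 28)

I1  is:1  ro:2  ex:3  wr:4
I2  is:5  ro:6  ex:10  wr:11  — WAW R4: wait I1 write@4
I3  is:12  ro:13  ex:17  wr:18  — struct: MUL busy until I2 writes@11
I4  is:13  ro:14  ex:15  wr:16
I5  is:19  ro:20  ex:24  wr:25  — struct: MUL busy until I3 writes@18
I6  is:20  ro:26  ex:27  wr:28  — RAW R0: wait I5 write@25
I7  is:29  ro:30  ex:38  wr:39  — WAW R3: wait I6 write@28
I8  is:30  ro:40  ex:44  wr:45  — RAW R3: wait I7 write@39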